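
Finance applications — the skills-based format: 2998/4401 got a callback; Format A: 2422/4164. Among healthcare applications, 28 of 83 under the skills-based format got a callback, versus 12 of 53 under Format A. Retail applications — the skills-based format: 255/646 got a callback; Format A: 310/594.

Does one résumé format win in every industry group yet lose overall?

No

Finance: the skills-based format 2998/4401 = 68.1%, Format A 2422/4164 = 58.2% → the skills-based format
Healthcare: the skills-based format 28/83 = 33.7%, Format A 12/53 = 22.6% → the skills-based format
Retail: the skills-based format 255/646 = 39.5%, Format A 310/594 = 52.2% → Format A
Overall: the skills-based format 3281/5130 = 64.0%, Format A 2744/4811 = 57.0% → the skills-based format
Neither sweeps: the skills-based format wins 2 of 3 groups, Format A wins 1. The skills-based format wins overall but not every group — no Simpson reversal.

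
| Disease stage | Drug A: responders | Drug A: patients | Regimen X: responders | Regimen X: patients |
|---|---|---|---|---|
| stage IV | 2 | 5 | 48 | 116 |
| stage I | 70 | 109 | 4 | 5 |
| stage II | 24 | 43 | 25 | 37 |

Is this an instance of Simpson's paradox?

Yes

Stage IV: Drug A 2/5 = 40.0%, Regimen X 48/116 = 41.4% → Regimen X
Stage I: Drug A 70/109 = 64.2%, Regimen X 4/5 = 80.0% → Regimen X
Stage II: Drug A 24/43 = 55.8%, Regimen X 25/37 = 67.6% → Regimen X
Overall: Drug A 96/157 = 61.1%, Regimen X 77/158 = 48.7% → Drug A
Regimen X wins each disease group but Drug A wins overall — the comparison reverses. Regimen X's patients skew toward stage IV, which has a lower base rate.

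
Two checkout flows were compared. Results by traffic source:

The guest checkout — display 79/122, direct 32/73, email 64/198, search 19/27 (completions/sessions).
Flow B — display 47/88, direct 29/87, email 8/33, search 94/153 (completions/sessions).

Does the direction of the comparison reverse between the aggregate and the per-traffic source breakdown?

Display: the guest checkout 79/122 = 64.8%, Flow B 47/88 = 53.4% → the guest checkout
Direct: the guest checkout 32/73 = 43.8%, Flow B 29/87 = 33.3% → the guest checkout
Email: the guest checkout 64/198 = 32.3%, Flow B 8/33 = 24.2% → the guest checkout
Search: the guest checkout 19/27 = 70.4%, Flow B 94/153 = 61.4% → the guest checkout
Overall: the guest checkout 194/420 = 46.2%, Flow B 178/361 = 49.3% → Flow B
The guest checkout wins each traffic group but Flow B wins overall — the comparison reverses. The guest checkout's sessions skew toward email, which has a lower base rate.

Yes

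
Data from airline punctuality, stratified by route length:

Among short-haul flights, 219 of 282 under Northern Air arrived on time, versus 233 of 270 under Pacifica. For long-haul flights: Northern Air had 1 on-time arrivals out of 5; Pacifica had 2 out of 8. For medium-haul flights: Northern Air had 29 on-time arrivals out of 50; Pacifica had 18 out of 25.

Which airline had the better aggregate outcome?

Pacifica

Short-haul: Northern Air 219/282 = 77.7%, Pacifica 233/270 = 86.3% → Pacifica
Long-haul: Northern Air 1/5 = 20.0%, Pacifica 2/8 = 25.0% → Pacifica
Medium-haul: Northern Air 29/50 = 58.0%, Pacifica 18/25 = 72.0% → Pacifica
Overall: Northern Air 249/337 = 73.9%, Pacifica 253/303 = 83.5% → Pacifica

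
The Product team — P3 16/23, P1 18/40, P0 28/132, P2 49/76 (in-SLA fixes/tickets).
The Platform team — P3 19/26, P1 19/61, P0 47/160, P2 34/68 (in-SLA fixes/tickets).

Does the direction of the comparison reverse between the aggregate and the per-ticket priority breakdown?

No

P3: the Product team 16/23 = 69.6%, the Platform team 19/26 = 73.1% → the Platform team
P1: the Product team 18/40 = 45.0%, the Platform team 19/61 = 31.1% → the Product team
P0: the Product team 28/132 = 21.2%, the Platform team 47/160 = 29.4% → the Platform team
P2: the Product team 49/76 = 64.5%, the Platform team 34/68 = 50.0% → the Product team
Overall: the Product team 111/271 = 41.0%, the Platform team 119/315 = 37.8% → the Product team
Neither sweeps: the Product team wins 2 of 4 groups, the Platform team wins 2. The Product team wins overall but not every group — no Simpson reversal.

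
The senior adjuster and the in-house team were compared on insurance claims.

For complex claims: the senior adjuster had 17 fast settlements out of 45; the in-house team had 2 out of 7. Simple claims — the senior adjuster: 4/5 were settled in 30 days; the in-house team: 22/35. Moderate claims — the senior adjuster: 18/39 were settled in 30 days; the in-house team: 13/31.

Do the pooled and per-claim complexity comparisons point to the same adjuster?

No

Complex: the senior adjuster 17/45 = 37.8%, the in-house team 2/7 = 28.6% → the senior adjuster
Simple: the senior adjuster 4/5 = 80.0%, the in-house team 22/35 = 62.9% → the senior adjuster
Moderate: the senior adjuster 18/39 = 46.2%, the in-house team 13/31 = 41.9% → the senior adjuster
Overall: the senior adjuster 39/89 = 43.8%, the in-house team 37/73 = 50.7% → the in-house team
The senior adjuster wins each claim group but the in-house team wins overall — the comparison reverses. The senior adjuster's claims skew toward complex, which has a lower base rate.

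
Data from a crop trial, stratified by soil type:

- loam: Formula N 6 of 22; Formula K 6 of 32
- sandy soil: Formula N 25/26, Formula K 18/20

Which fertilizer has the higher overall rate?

Loam: Formula N 6/22 = 27.3%, Formula K 6/32 = 18.8% → Formula N
Sandy soil: Formula N 25/26 = 96.2%, Formula K 18/20 = 90.0% → Formula N
Overall: Formula N 31/48 = 64.6%, Formula K 24/52 = 46.2% → Formula N

Formula N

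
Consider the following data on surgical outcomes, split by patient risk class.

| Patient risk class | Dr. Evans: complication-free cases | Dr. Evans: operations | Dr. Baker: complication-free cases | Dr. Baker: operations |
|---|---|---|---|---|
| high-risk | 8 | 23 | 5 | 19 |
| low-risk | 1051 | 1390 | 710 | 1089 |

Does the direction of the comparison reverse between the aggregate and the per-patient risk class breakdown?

High-risk: Dr. Evans 8/23 = 34.8%, Dr. Baker 5/19 = 26.3% → Dr. Evans
Low-risk: Dr. Evans 1051/1390 = 75.6%, Dr. Baker 710/1089 = 65.2% → Dr. Evans
Overall: Dr. Evans 1059/1413 = 74.9%, Dr. Baker 715/1108 = 64.5% → Dr. Evans
Dr. Evans wins overall and in every patient risk group — no reversal.

No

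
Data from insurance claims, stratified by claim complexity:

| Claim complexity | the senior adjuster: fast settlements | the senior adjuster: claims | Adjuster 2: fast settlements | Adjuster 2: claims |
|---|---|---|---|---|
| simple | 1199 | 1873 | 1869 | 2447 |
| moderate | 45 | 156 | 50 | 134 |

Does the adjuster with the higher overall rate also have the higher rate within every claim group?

Yes

Simple: the senior adjuster 1199/1873 = 64.0%, Adjuster 2 1869/2447 = 76.4% → Adjuster 2
Moderate: the senior adjuster 45/156 = 28.8%, Adjuster 2 50/134 = 37.3% → Adjuster 2
Overall: the senior adjuster 1244/2029 = 61.3%, Adjuster 2 1919/2581 = 74.4% → Adjuster 2
Adjuster 2 wins overall and in every claim group — no reversal.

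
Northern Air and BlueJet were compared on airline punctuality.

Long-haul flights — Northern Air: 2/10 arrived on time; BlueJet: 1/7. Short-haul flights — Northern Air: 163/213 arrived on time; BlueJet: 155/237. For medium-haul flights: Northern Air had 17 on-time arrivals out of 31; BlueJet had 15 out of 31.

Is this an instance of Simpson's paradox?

Long-haul: Northern Air 2/10 = 20.0%, BlueJet 1/7 = 14.3% → Northern Air
Short-haul: Northern Air 163/213 = 76.5%, BlueJet 155/237 = 65.4% → Northern Air
Medium-haul: Northern Air 17/31 = 54.8%, BlueJet 15/31 = 48.4% → Northern Air
Overall: Northern Air 182/254 = 71.7%, BlueJet 171/275 = 62.2% → Northern Air
Northern Air wins overall and in every route group — no reversal.

No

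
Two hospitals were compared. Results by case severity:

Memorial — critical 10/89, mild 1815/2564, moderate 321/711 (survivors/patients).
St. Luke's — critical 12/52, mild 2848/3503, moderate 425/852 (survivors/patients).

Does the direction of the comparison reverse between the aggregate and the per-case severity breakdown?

Critical: Memorial 10/89 = 11.2%, St. Luke's 12/52 = 23.1% → St. Luke's
Mild: Memorial 1815/2564 = 70.8%, St. Luke's 2848/3503 = 81.3% → St. Luke's
Moderate: Memorial 321/711 = 45.1%, St. Luke's 425/852 = 49.9% → St. Luke's
Overall: Memorial 2146/3364 = 63.8%, St. Luke's 3285/4407 = 74.5% → St. Luke's
St. Luke's wins overall and in every case group — no reversal.

No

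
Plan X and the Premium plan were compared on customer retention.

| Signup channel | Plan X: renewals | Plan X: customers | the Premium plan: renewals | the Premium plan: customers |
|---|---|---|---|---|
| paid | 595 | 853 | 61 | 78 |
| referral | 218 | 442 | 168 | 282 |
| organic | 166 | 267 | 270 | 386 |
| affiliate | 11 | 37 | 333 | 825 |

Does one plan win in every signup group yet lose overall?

Paid: Plan X 595/853 = 69.8%, the Premium plan 61/78 = 78.2% → the Premium plan
Referral: Plan X 218/442 = 49.3%, the Premium plan 168/282 = 59.6% → the Premium plan
Organic: Plan X 166/267 = 62.2%, the Premium plan 270/386 = 69.9% → the Premium plan
Affiliate: Plan X 11/37 = 29.7%, the Premium plan 333/825 = 40.4% → the Premium plan
Overall: Plan X 990/1599 = 61.9%, the Premium plan 832/1571 = 53.0% → Plan X
The Premium plan wins each signup group but Plan X wins overall — the comparison reverses. The Premium plan's customers skew toward affiliate, which has a lower base rate.

Yes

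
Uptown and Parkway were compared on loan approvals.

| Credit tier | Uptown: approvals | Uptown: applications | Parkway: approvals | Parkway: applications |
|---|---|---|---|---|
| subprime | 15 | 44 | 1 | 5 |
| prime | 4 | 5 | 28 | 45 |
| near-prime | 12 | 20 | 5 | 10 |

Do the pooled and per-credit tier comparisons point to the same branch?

Subprime: Uptown 15/44 = 34.1%, Parkway 1/5 = 20.0% → Uptown
Prime: Uptown 4/5 = 80.0%, Parkway 28/45 = 62.2% → Uptown
Near-prime: Uptown 12/20 = 60.0%, Parkway 5/10 = 50.0% → Uptown
Overall: Uptown 31/69 = 44.9%, Parkway 34/60 = 56.7% → Parkway
Uptown wins each credit group but Parkway wins overall — the comparison reverses. Uptown's applications skew toward subprime, which has a lower base rate.

No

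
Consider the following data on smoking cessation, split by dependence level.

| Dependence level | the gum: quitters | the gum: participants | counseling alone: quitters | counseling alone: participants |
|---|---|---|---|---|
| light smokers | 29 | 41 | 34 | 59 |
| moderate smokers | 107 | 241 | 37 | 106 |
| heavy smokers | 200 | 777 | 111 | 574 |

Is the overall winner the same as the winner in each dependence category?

Light smokers: the gum 29/41 = 70.7%, counseling alone 34/59 = 57.6% → the gum
Moderate smokers: the gum 107/241 = 44.4%, counseling alone 37/106 = 34.9% → the gum
Heavy smokers: the gum 200/777 = 25.7%, counseling alone 111/574 = 19.3% → the gum
Overall: the gum 336/1059 = 31.7%, counseling alone 182/739 = 24.6% → the gum
The gum wins overall and in every dependence group — no reversal.

Yes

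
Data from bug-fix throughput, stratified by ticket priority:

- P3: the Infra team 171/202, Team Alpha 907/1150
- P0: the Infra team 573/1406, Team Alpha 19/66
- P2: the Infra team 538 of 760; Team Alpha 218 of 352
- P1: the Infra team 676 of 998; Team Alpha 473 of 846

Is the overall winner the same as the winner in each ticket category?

No

P3: the Infra team 171/202 = 84.7%, Team Alpha 907/1150 = 78.9% → the Infra team
P0: the Infra team 573/1406 = 40.8%, Team Alpha 19/66 = 28.8% → the Infra team
P2: the Infra team 538/760 = 70.8%, Team Alpha 218/352 = 61.9% → the Infra team
P1: the Infra team 676/998 = 67.7%, Team Alpha 473/846 = 55.9% → the Infra team
Overall: the Infra team 1958/3366 = 58.2%, Team Alpha 1617/2414 = 67.0% → Team Alpha
The Infra team wins each ticket group but Team Alpha wins overall — the comparison reverses. The Infra team's tickets skew toward P0, which has a lower base rate.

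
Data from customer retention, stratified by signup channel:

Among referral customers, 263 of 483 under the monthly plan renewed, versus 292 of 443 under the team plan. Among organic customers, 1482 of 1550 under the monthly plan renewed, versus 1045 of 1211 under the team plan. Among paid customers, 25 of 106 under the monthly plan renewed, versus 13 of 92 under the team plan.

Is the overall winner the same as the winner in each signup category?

No

Referral: the monthly plan 263/483 = 54.5%, the team plan 292/443 = 65.9% → the team plan
Organic: the monthly plan 1482/1550 = 95.6%, the team plan 1045/1211 = 86.3% → the monthly plan
Paid: the monthly plan 25/106 = 23.6%, the team plan 13/92 = 14.1% → the monthly plan
Overall: the monthly plan 1770/2139 = 82.7%, the team plan 1350/1746 = 77.3% → the monthly plan
Neither sweeps: the monthly plan wins 2 of 3 groups, the team plan wins 1. The monthly plan wins overall but not every group — no Simpson reversal.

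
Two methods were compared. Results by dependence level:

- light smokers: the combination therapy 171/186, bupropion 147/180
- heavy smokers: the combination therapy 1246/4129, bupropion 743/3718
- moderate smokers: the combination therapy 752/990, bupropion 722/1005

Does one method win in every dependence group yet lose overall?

Light smokers: the combination therapy 171/186 = 91.9%, bupropion 147/180 = 81.7% → the combination therapy
Heavy smokers: the combination therapy 1246/4129 = 30.2%, bupropion 743/3718 = 20.0% → the combination therapy
Moderate smokers: the combination therapy 752/990 = 76.0%, bupropion 722/1005 = 71.8% → the combination therapy
Overall: the combination therapy 2169/5305 = 40.9%, bupropion 1612/4903 = 32.9% → the combination therapy
The combination therapy wins overall and in every dependence group — no reversal.

No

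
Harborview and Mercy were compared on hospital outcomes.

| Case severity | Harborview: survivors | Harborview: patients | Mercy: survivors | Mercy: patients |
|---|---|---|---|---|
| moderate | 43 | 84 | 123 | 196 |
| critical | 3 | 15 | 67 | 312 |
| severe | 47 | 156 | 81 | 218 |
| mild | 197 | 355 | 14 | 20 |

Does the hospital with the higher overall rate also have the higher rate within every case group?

Moderate: Harborview 43/84 = 51.2%, Mercy 123/196 = 62.8% → Mercy
Critical: Harborview 3/15 = 20.0%, Mercy 67/312 = 21.5% → Mercy
Severe: Harborview 47/156 = 30.1%, Mercy 81/218 = 37.2% → Mercy
Mild: Harborview 197/355 = 55.5%, Mercy 14/20 = 70.0% → Mercy
Overall: Harborview 290/610 = 47.5%, Mercy 285/746 = 38.2% → Harborview
Mercy wins each case group but Harborview wins overall — the comparison reverses. Mercy's patients skew toward critical, which has a lower base rate.

No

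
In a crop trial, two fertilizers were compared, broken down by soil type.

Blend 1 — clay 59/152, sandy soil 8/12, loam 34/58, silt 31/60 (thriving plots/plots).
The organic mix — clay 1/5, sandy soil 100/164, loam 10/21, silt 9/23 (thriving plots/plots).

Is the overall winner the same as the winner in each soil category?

Clay: Blend 1 59/152 = 38.8%, the organic mix 1/5 = 20.0% → Blend 1
Sandy soil: Blend 1 8/12 = 66.7%, the organic mix 100/164 = 61.0% → Blend 1
Loam: Blend 1 34/58 = 58.6%, the organic mix 10/21 = 47.6% → Blend 1
Silt: Blend 1 31/60 = 51.7%, the organic mix 9/23 = 39.1% → Blend 1
Overall: Blend 1 132/282 = 46.8%, the organic mix 120/213 = 56.3% → the organic mix
Blend 1 wins each soil group but the organic mix wins overall — the comparison reverses. Blend 1's plots skew toward clay, which has a lower base rate.

No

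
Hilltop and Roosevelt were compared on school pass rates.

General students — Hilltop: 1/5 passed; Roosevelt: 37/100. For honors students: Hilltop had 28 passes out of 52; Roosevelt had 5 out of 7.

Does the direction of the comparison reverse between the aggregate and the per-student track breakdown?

Yes

General: Hilltop 1/5 = 20.0%, Roosevelt 37/100 = 37.0% → Roosevelt
Honors: Hilltop 28/52 = 53.8%, Roosevelt 5/7 = 71.4% → Roosevelt
Overall: Hilltop 29/57 = 50.9%, Roosevelt 42/107 = 39.3% → Hilltop
Roosevelt wins each student group but Hilltop wins overall — the comparison reverses. Roosevelt's students skew toward general, which has a lower base rate.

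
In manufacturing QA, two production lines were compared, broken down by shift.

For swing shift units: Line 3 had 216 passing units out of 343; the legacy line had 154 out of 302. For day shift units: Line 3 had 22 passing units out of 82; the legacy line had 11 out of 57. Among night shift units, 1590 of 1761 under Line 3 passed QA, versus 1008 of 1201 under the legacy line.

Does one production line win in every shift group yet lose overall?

Swing shift: Line 3 216/343 = 63.0%, the legacy line 154/302 = 51.0% → Line 3
Day shift: Line 3 22/82 = 26.8%, the legacy line 11/57 = 19.3% → Line 3
Night shift: Line 3 1590/1761 = 90.3%, the legacy line 1008/1201 = 83.9% → Line 3
Overall: Line 3 1828/2186 = 83.6%, the legacy line 1173/1560 = 75.2% → Line 3
Line 3 wins overall and in every shift group — no reversal.

No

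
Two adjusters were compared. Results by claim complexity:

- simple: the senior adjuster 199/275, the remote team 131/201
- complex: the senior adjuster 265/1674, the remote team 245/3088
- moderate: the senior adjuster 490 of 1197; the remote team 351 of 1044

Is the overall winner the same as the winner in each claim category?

Yes

Simple: the senior adjuster 199/275 = 72.4%, the remote team 131/201 = 65.2% → the senior adjuster
Complex: the senior adjuster 265/1674 = 15.8%, the remote team 245/3088 = 7.9% → the senior adjuster
Moderate: the senior adjuster 490/1197 = 40.9%, the remote team 351/1044 = 33.6% → the senior adjuster
Overall: the senior adjuster 954/3146 = 30.3%, the remote team 727/4333 = 16.8% → the senior adjuster
The senior adjuster wins overall and in every claim group — no reversal.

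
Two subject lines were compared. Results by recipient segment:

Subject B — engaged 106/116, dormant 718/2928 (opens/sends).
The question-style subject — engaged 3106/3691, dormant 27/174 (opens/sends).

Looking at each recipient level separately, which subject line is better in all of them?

Subject B

Engaged: Subject B 106/116 = 91.4%, the question-style subject 3106/3691 = 84.2% → Subject B
Dormant: Subject B 718/2928 = 24.5%, the question-style subject 27/174 = 15.5% → Subject B
Subject B has the higher rate in both groups.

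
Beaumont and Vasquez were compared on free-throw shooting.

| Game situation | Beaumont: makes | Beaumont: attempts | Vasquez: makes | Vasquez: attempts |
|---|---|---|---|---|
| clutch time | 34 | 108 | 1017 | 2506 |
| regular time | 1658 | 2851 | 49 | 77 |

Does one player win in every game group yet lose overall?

Yes

Clutch time: Beaumont 34/108 = 31.5%, Vasquez 1017/2506 = 40.6% → Vasquez
Regular time: Beaumont 1658/2851 = 58.2%, Vasquez 49/77 = 63.6% → Vasquez
Overall: Beaumont 1692/2959 = 57.2%, Vasquez 1066/2583 = 41.3% → Beaumont
Vasquez wins each game group but Beaumont wins overall — the comparison reverses. Vasquez's attempts skew toward clutch time, which has a lower base rate.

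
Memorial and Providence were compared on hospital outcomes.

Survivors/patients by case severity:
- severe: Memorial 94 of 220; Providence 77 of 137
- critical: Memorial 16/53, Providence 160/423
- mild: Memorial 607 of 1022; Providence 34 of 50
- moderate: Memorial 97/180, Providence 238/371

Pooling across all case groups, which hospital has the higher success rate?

Memorial

Severe: Memorial 94/220 = 42.7%, Providence 77/137 = 56.2% → Providence
Critical: Memorial 16/53 = 30.2%, Providence 160/423 = 37.8% → Providence
Mild: Memorial 607/1022 = 59.4%, Providence 34/50 = 68.0% → Providence
Moderate: Memorial 97/180 = 53.9%, Providence 238/371 = 64.2% → Providence
Overall: Memorial 814/1475 = 55.2%, Providence 509/981 = 51.9% → Memorial
(Providence wins every case group but Memorial wins overall — Providence's patients skew toward the low-rate critical group.)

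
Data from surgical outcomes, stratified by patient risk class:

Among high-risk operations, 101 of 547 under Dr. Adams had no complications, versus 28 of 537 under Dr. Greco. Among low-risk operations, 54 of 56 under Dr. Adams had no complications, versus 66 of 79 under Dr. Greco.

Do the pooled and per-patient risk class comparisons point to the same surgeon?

High-risk: Dr. Adams 101/547 = 18.5%, Dr. Greco 28/537 = 5.2% → Dr. Adams
Low-risk: Dr. Adams 54/56 = 96.4%, Dr. Greco 66/79 = 83.5% → Dr. Adams
Overall: Dr. Adams 155/603 = 25.7%, Dr. Greco 94/616 = 15.3% → Dr. Adams
Dr. Adams wins overall and in every patient risk group — no reversal.

Yes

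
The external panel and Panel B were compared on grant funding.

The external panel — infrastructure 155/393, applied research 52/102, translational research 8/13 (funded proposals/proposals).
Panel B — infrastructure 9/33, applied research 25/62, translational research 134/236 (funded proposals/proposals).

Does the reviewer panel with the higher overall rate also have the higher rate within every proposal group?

No

Infrastructure: the external panel 155/393 = 39.4%, Panel B 9/33 = 27.3% → the external panel
Applied research: the external panel 52/102 = 51.0%, Panel B 25/62 = 40.3% → the external panel
Translational research: the external panel 8/13 = 61.5%, Panel B 134/236 = 56.8% → the external panel
Overall: the external panel 215/508 = 42.3%, Panel B 168/331 = 50.8% → Panel B
The external panel wins each proposal group but Panel B wins overall — the comparison reverses. The external panel's proposals skew toward infrastructure, which has a lower base rate.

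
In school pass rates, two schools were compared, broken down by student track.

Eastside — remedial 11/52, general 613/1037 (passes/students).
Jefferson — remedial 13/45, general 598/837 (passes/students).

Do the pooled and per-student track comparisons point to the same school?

Remedial: Eastside 11/52 = 21.2%, Jefferson 13/45 = 28.9% → Jefferson
General: Eastside 613/1037 = 59.1%, Jefferson 598/837 = 71.4% → Jefferson
Overall: Eastside 624/1089 = 57.3%, Jefferson 611/882 = 69.3% → Jefferson
Jefferson wins overall and in every student group — no reversal.

Yes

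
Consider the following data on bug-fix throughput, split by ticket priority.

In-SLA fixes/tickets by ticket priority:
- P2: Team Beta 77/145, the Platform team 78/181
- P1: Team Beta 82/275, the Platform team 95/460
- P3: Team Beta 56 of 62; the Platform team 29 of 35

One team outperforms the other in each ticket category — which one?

P2: Team Beta 77/145 = 53.1%, the Platform team 78/181 = 43.1% → Team Beta
P1: Team Beta 82/275 = 29.8%, the Platform team 95/460 = 20.7% → Team Beta
P3: Team Beta 56/62 = 90.3%, the Platform team 29/35 = 82.9% → Team Beta
Team Beta has the higher rate in all 3 groups.

Team Beta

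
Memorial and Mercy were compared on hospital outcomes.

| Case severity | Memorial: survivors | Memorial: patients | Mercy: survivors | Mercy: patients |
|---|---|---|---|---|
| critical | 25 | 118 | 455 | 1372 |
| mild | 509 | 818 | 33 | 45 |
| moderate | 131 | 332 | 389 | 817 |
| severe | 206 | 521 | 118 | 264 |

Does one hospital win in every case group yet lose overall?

Critical: Memorial 25/118 = 21.2%, Mercy 455/1372 = 33.2% → Mercy
Mild: Memorial 509/818 = 62.2%, Mercy 33/45 = 73.3% → Mercy
Moderate: Memorial 131/332 = 39.5%, Mercy 389/817 = 47.6% → Mercy
Severe: Memorial 206/521 = 39.5%, Mercy 118/264 = 44.7% → Mercy
Overall: Memorial 871/1789 = 48.7%, Mercy 995/2498 = 39.8% → Memorial
Mercy wins each case group but Memorial wins overall — the comparison reverses. Mercy's patients skew toward critical, which has a lower base rate.

Yes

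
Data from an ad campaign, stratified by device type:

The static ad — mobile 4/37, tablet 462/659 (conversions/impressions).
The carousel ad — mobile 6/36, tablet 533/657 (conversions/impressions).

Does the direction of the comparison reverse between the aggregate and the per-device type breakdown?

Mobile: the static ad 4/37 = 10.8%, the carousel ad 6/36 = 16.7% → the carousel ad
Tablet: the static ad 462/659 = 70.1%, the carousel ad 533/657 = 81.1% → the carousel ad
Overall: the static ad 466/696 = 67.0%, the carousel ad 539/693 = 77.8% → the carousel ad
The carousel ad wins overall and in every device group — no reversal.

No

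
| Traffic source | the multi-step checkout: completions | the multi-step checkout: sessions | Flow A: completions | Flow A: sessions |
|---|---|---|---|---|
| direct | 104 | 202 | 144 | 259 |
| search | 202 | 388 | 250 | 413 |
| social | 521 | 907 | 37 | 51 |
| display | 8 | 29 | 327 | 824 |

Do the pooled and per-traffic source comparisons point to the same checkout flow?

No

Direct: the multi-step checkout 104/202 = 51.5%, Flow A 144/259 = 55.6% → Flow A
Search: the multi-step checkout 202/388 = 52.1%, Flow A 250/413 = 60.5% → Flow A
Social: the multi-step checkout 521/907 = 57.4%, Flow A 37/51 = 72.5% → Flow A
Display: the multi-step checkout 8/29 = 27.6%, Flow A 327/824 = 39.7% → Flow A
Overall: the multi-step checkout 835/1526 = 54.7%, Flow A 758/1547 = 49.0% → the multi-step checkout
Flow A wins each traffic group but the multi-step checkout wins overall — the comparison reverses. Flow A's sessions skew toward display, which has a lower base rate.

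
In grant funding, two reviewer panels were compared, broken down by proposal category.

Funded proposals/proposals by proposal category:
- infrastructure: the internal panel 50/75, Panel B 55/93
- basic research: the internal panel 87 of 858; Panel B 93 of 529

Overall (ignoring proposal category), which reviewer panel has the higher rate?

Panel B

Infrastructure: the internal panel 50/75 = 66.7%, Panel B 55/93 = 59.1% → the internal panel
Basic research: the internal panel 87/858 = 10.1%, Panel B 93/529 = 17.6% → Panel B
Overall: the internal panel 137/933 = 14.7%, Panel B 148/622 = 23.8% → Panel B
(Neither sweeps every proposal group, but Panel B has the higher pooled rate.)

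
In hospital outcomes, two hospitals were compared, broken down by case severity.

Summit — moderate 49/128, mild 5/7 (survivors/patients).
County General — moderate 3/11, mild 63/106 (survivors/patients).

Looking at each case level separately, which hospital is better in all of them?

Summit

Moderate: Summit 49/128 = 38.3%, County General 3/11 = 27.3% → Summit
Mild: Summit 5/7 = 71.4%, County General 63/106 = 59.4% → Summit
Summit has the higher rate in both groups.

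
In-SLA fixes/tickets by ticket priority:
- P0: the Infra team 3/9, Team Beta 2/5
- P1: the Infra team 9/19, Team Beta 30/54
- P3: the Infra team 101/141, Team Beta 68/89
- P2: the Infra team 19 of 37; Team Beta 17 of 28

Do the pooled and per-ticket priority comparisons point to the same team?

P0: the Infra team 3/9 = 33.3%, Team Beta 2/5 = 40.0% → Team Beta
P1: the Infra team 9/19 = 47.4%, Team Beta 30/54 = 55.6% → Team Beta
P3: the Infra team 101/141 = 71.6%, Team Beta 68/89 = 76.4% → Team Beta
P2: the Infra team 19/37 = 51.4%, Team Beta 17/28 = 60.7% → Team Beta
Overall: the Infra team 132/206 = 64.1%, Team Beta 117/176 = 66.5% → Team Beta
Team Beta wins overall and in every ticket group — no reversal.

Yes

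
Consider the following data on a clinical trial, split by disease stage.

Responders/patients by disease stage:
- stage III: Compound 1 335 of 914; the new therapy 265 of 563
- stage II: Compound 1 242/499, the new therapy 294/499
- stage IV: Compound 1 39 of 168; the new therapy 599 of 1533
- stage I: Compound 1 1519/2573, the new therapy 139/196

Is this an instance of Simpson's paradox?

Stage III: Compound 1 335/914 = 36.7%, the new therapy 265/563 = 47.1% → the new therapy
Stage II: Compound 1 242/499 = 48.5%, the new therapy 294/499 = 58.9% → the new therapy
Stage IV: Compound 1 39/168 = 23.2%, the new therapy 599/1533 = 39.1% → the new therapy
Stage I: Compound 1 1519/2573 = 59.0%, the new therapy 139/196 = 70.9% → the new therapy
Overall: Compound 1 2135/4154 = 51.4%, the new therapy 1297/2791 = 46.5% → Compound 1
The new therapy wins each disease group but Compound 1 wins overall — the comparison reverses. The new therapy's patients skew toward stage IV, which has a lower base rate.

Yes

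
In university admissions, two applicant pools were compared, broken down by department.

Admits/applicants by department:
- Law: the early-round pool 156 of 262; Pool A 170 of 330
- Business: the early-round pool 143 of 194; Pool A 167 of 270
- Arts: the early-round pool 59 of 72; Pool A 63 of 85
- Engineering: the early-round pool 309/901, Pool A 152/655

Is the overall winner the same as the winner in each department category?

Law: the early-round pool 156/262 = 59.5%, Pool A 170/330 = 51.5% → the early-round pool
Business: the early-round pool 143/194 = 73.7%, Pool A 167/270 = 61.9% → the early-round pool
Arts: the early-round pool 59/72 = 81.9%, Pool A 63/85 = 74.1% → the early-round pool
Engineering: the early-round pool 309/901 = 34.3%, Pool A 152/655 = 23.2% → the early-round pool
Overall: the early-round pool 667/1429 = 46.7%, Pool A 552/1340 = 41.2% → the early-round pool
The early-round pool wins overall and in every department group — no reversal.

Yes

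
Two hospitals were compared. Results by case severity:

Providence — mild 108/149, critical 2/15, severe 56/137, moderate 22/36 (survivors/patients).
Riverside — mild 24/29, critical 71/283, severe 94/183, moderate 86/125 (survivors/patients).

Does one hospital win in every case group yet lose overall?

Mild: Providence 108/149 = 72.5%, Riverside 24/29 = 82.8% → Riverside
Critical: Providence 2/15 = 13.3%, Riverside 71/283 = 25.1% → Riverside
Severe: Providence 56/137 = 40.9%, Riverside 94/183 = 51.4% → Riverside
Moderate: Providence 22/36 = 61.1%, Riverside 86/125 = 68.8% → Riverside
Overall: Providence 188/337 = 55.8%, Riverside 275/620 = 44.4% → Providence
Riverside wins each case group but Providence wins overall — the comparison reverses. Riverside's patients skew toward critical, which has a lower base rate.

Yes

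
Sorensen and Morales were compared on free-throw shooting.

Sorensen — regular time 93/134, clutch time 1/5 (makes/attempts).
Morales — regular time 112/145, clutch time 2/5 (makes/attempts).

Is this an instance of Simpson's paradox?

No

Regular time: Sorensen 93/134 = 69.4%, Morales 112/145 = 77.2% → Morales
Clutch time: Sorensen 1/5 = 20.0%, Morales 2/5 = 40.0% → Morales
Overall: Sorensen 94/139 = 67.6%, Morales 114/150 = 76.0% → Morales
Morales wins overall and in every game group — no reversal.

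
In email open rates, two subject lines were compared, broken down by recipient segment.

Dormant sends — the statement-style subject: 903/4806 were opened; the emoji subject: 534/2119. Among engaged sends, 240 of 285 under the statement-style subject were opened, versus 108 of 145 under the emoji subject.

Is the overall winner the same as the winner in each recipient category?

Dormant: the statement-style subject 903/4806 = 18.8%, the emoji subject 534/2119 = 25.2% → the emoji subject
Engaged: the statement-style subject 240/285 = 84.2%, the emoji subject 108/145 = 74.5% → the statement-style subject
Overall: the statement-style subject 1143/5091 = 22.5%, the emoji subject 642/2264 = 28.4% → the emoji subject
Neither sweeps: the statement-style subject wins 1 of 2 groups, the emoji subject wins 1. The emoji subject wins overall but not every group — no Simpson reversal.

No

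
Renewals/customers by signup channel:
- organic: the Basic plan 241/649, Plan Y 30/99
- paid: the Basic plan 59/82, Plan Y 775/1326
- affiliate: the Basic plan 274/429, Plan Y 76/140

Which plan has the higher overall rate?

Organic: the Basic plan 241/649 = 37.1%, Plan Y 30/99 = 30.3% → the Basic plan
Paid: the Basic plan 59/82 = 72.0%, Plan Y 775/1326 = 58.4% → the Basic plan
Affiliate: the Basic plan 274/429 = 63.9%, Plan Y 76/140 = 54.3% → the Basic plan
Overall: the Basic plan 574/1160 = 49.5%, Plan Y 881/1565 = 56.3% → Plan Y
(The Basic plan wins every signup group but Plan Y wins overall — the Basic plan's customers skew toward the low-rate organic group.)

Plan Y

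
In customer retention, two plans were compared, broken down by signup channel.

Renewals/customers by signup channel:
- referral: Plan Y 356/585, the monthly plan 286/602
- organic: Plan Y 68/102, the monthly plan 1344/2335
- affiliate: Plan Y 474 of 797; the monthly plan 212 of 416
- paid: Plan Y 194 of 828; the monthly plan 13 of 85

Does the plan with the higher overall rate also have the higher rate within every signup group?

Referral: Plan Y 356/585 = 60.9%, the monthly plan 286/602 = 47.5% → Plan Y
Organic: Plan Y 68/102 = 66.7%, the monthly plan 1344/2335 = 57.6% → Plan Y
Affiliate: Plan Y 474/797 = 59.5%, the monthly plan 212/416 = 51.0% → Plan Y
Paid: Plan Y 194/828 = 23.4%, the monthly plan 13/85 = 15.3% → Plan Y
Overall: Plan Y 1092/2312 = 47.2%, the monthly plan 1855/3438 = 54.0% → the monthly plan
Plan Y wins each signup group but the monthly plan wins overall — the comparison reverses. Plan Y's customers skew toward paid, which has a lower base rate.

No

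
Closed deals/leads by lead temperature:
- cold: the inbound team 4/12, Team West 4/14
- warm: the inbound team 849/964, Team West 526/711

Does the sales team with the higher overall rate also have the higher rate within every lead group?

Cold: the inbound team 4/12 = 33.3%, Team West 4/14 = 28.6% → the inbound team
Warm: the inbound team 849/964 = 88.1%, Team West 526/711 = 74.0% → the inbound team
Overall: the inbound team 853/976 = 87.4%, Team West 530/725 = 73.1% → the inbound team
The inbound team wins overall and in every lead group — no reversal.

Yes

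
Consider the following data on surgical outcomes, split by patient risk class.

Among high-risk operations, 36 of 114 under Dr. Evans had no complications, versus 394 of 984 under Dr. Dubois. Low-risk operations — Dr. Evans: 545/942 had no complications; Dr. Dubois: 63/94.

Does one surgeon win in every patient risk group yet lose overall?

Yes

High-risk: Dr. Evans 36/114 = 31.6%, Dr. Dubois 394/984 = 40.0% → Dr. Dubois
Low-risk: Dr. Evans 545/942 = 57.9%, Dr. Dubois 63/94 = 67.0% → Dr. Dubois
Overall: Dr. Evans 581/1056 = 55.0%, Dr. Dubois 457/1078 = 42.4% → Dr. Evans
Dr. Dubois wins each patient risk group but Dr. Evans wins overall — the comparison reverses. Dr. Dubois's operations skew toward high-risk, which has a lower base rate.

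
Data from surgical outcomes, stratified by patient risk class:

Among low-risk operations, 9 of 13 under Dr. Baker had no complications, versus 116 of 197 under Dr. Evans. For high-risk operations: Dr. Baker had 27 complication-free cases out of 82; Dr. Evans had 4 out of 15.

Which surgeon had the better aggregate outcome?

Low-risk: Dr. Baker 9/13 = 69.2%, Dr. Evans 116/197 = 58.9% → Dr. Baker
High-risk: Dr. Baker 27/82 = 32.9%, Dr. Evans 4/15 = 26.7% → Dr. Baker
Overall: Dr. Baker 36/95 = 37.9%, Dr. Evans 120/212 = 56.6% → Dr. Evans
(Dr. Baker wins every patient risk group but Dr. Evans wins overall — Dr. Baker's operations skew toward the low-rate high-risk group.)

Dr. Evans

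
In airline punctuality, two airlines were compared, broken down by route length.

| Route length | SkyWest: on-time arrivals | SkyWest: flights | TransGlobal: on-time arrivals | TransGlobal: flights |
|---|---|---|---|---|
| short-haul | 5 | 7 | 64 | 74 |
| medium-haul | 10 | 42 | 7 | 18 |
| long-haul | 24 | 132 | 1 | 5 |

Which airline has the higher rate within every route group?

Short-haul: SkyWest 5/7 = 71.4%, TransGlobal 64/74 = 86.5% → TransGlobal
Medium-haul: SkyWest 10/42 = 23.8%, TransGlobal 7/18 = 38.9% → TransGlobal
Long-haul: SkyWest 24/132 = 18.2%, TransGlobal 1/5 = 20.0% → TransGlobal
TransGlobal has the higher rate in all 3 groups.

TransGlobal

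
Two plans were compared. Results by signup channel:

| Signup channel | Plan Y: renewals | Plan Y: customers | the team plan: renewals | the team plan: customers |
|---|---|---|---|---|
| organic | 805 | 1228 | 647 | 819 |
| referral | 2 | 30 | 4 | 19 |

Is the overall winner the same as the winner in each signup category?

Yes

Organic: Plan Y 805/1228 = 65.6%, the team plan 647/819 = 79.0% → the team plan
Referral: Plan Y 2/30 = 6.7%, the team plan 4/19 = 21.1% → the team plan
Overall: Plan Y 807/1258 = 64.1%, the team plan 651/838 = 77.7% → the team plan
The team plan wins overall and in every signup group — no reversal.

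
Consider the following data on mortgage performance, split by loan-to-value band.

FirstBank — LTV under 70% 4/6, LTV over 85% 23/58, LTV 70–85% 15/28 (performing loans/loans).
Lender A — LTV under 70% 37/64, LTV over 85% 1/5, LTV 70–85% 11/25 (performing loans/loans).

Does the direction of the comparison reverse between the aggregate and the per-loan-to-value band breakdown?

LTV under 70%: FirstBank 4/6 = 66.7%, Lender A 37/64 = 57.8% → FirstBank
LTV over 85%: FirstBank 23/58 = 39.7%, Lender A 1/5 = 20.0% → FirstBank
LTV 70–85%: FirstBank 15/28 = 53.6%, Lender A 11/25 = 44.0% → FirstBank
Overall: FirstBank 42/92 = 45.7%, Lender A 49/94 = 52.1% → Lender A
FirstBank wins each loan-to-value group but Lender A wins overall — the comparison reverses. FirstBank's loans skew toward LTV over 85%, which has a lower base rate.

Yes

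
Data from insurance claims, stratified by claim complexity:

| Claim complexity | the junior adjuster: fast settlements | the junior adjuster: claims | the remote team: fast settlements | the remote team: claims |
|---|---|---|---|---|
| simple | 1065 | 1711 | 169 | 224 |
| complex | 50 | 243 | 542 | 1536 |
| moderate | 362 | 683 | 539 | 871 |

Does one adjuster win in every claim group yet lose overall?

Simple: the junior adjuster 1065/1711 = 62.2%, the remote team 169/224 = 75.4% → the remote team
Complex: the junior adjuster 50/243 = 20.6%, the remote team 542/1536 = 35.3% → the remote team
Moderate: the junior adjuster 362/683 = 53.0%, the remote team 539/871 = 61.9% → the remote team
Overall: the junior adjuster 1477/2637 = 56.0%, the remote team 1250/2631 = 47.5% → the junior adjuster
The remote team wins each claim group but the junior adjuster wins overall — the comparison reverses. The remote team's claims skew toward complex, which has a lower base rate.

Yes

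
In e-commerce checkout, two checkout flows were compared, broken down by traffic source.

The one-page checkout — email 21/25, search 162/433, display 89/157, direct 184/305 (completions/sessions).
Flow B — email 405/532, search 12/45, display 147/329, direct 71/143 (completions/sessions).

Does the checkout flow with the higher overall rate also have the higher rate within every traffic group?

No

Email: the one-page checkout 21/25 = 84.0%, Flow B 405/532 = 76.1% → the one-page checkout
Search: the one-page checkout 162/433 = 37.4%, Flow B 12/45 = 26.7% → the one-page checkout
Display: the one-page checkout 89/157 = 56.7%, Flow B 147/329 = 44.7% → the one-page checkout
Direct: the one-page checkout 184/305 = 60.3%, Flow B 71/143 = 49.7% → the one-page checkout
Overall: the one-page checkout 456/920 = 49.6%, Flow B 635/1049 = 60.5% → Flow B
The one-page checkout wins each traffic group but Flow B wins overall — the comparison reverses. The one-page checkout's sessions skew toward search, which has a lower base rate.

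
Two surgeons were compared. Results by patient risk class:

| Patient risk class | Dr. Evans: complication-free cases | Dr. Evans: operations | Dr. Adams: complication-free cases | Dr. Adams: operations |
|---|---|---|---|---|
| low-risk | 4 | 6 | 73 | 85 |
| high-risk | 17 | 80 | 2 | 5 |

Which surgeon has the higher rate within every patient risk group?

Low-risk: Dr. Evans 4/6 = 66.7%, Dr. Adams 73/85 = 85.9% → Dr. Adams
High-risk: Dr. Evans 17/80 = 21.2%, Dr. Adams 2/5 = 40.0% → Dr. Adams
Dr. Adams has the higher rate in both groups.

Dr. Adams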